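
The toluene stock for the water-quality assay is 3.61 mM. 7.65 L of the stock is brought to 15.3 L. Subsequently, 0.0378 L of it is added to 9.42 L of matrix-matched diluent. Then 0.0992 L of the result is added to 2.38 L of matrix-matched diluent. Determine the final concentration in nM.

289 nM

Overall dilution factor = 2 × 250.2 × 24.99 = 1.25 × 10⁴.
3.61 mM / 1.25 × 10⁴ = 2.89 × 10⁻⁴ mM = 289 nM.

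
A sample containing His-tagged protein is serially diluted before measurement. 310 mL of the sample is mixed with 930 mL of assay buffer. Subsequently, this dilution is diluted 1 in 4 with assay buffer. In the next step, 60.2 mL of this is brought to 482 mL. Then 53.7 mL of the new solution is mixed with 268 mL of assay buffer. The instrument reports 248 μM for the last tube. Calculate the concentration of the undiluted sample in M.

0.190 M

Overall dilution factor = 4 × 4 × 8.007 × 5.991 = 767.
Original = 248 μM × 767 = 1.90 × 10⁵ μM = 0.190 M.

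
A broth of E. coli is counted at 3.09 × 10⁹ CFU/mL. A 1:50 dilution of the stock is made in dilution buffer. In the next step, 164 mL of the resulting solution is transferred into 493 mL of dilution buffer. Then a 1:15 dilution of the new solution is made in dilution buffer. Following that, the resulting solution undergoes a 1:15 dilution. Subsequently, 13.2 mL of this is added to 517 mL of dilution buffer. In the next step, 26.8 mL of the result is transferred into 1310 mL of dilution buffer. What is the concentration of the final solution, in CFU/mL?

34.2 CFU/mL

Overall dilution factor = 50 × 4.006 × 15 × 15 × 40.17 × 49.88 = 9.03 × 10⁷.
3.09 × 10⁹ CFU/mL / 9.03 × 10⁷ = 34.2 CFU/mL.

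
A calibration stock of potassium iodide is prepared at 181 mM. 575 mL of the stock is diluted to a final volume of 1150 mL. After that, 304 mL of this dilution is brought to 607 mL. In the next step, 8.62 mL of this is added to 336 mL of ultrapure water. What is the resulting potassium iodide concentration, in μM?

Overall dilution factor = 2 × 1.997 × 39.98 = 160.
181 mM / 160 = 1.13 mM = 1130 μM.

1130 μM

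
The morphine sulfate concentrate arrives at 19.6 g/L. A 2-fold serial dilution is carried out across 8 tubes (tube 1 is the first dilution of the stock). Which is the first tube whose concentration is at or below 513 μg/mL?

Tube n has concentration 19.6 g/L / 2ⁿ.
Need 2ⁿ ≥ 19.6 g/L / 513 μg/mL = 38.2, so n ≥ 5.26.
First such tube: n = 6.

tube 6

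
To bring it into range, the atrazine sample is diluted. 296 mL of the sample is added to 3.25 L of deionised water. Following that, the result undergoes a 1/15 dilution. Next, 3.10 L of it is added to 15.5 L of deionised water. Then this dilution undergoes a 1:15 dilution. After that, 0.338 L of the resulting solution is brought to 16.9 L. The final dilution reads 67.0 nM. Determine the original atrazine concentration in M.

Overall dilution factor = 11.98 × 15 × 6 × 15 × 50 = 8.09 × 10⁵.
Original = 67.0 nM × 8.09 × 10⁵ = 5.42 × 10⁷ nM = 0.0542 M.

0.0542 M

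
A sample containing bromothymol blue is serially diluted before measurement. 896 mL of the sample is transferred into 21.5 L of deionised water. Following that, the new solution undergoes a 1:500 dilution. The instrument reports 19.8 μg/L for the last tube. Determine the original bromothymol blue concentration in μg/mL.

Overall dilution factor = 25.00 × 500 = 1.25 × 10⁴.
Original = 19.8 μg/L × 1.25 × 10⁴ = 2.47 × 10⁵ μg/L = 247 μg/mL.

247 μg/mL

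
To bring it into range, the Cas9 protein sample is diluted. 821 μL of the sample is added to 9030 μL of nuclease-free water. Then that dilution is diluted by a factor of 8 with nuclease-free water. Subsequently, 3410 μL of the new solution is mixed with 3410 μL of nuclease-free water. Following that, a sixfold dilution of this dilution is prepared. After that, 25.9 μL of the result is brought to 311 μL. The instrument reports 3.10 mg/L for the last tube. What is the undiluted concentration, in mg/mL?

Overall dilution factor = 12.00 × 8 × 2 × 6 × 12.01 = 1.38 × 10⁴.
Original = 3.10 mg/L × 1.38 × 10⁴ = 4.29 × 10⁴ mg/L = 42.9 mg/mL.

42.9 mg/mL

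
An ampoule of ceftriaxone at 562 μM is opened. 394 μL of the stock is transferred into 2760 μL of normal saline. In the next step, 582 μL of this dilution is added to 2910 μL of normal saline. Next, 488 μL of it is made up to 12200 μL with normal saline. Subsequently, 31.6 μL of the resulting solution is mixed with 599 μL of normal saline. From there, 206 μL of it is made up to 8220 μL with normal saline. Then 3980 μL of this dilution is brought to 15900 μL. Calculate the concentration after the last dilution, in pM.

Overall dilution factor = 8.005 × 6 × 25 × 19.96 × 39.90 × 3.995 = 3.82 × 10⁶.
562 μM / 3.82 × 10⁶ = 1.47 × 10⁻⁴ μM = 147 pM.

147 pM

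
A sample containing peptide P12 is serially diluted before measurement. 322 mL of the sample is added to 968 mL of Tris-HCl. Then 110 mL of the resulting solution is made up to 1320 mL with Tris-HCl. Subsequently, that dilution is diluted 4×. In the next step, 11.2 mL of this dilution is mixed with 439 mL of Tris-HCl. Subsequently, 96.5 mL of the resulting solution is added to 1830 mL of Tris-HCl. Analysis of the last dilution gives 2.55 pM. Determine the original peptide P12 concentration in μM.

0.393 μM

Overall dilution factor = 4.006 × 12 × 4 × 40.20 × 19.96 = 1.54 × 10⁵.
Original = 2.55 pM × 1.54 × 10⁵ = 3.93 × 10⁵ pM = 0.393 μM.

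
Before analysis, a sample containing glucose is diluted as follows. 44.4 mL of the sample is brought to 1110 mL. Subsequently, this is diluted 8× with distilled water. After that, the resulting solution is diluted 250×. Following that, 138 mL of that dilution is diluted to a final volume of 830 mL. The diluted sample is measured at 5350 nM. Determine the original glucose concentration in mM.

Overall dilution factor = 25 × 8 × 250 × 6.014 = 3.01 × 10⁵.
Original = 5350 nM × 3.01 × 10⁵ = 1.61 × 10⁹ nM = 1610 mM.

1610 mM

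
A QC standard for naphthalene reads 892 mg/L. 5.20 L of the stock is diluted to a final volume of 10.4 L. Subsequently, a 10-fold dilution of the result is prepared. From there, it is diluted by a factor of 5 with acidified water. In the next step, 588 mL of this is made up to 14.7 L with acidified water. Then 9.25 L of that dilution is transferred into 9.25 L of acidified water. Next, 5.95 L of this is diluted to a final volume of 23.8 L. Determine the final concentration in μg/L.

Overall dilution factor = 2 × 10 × 5 × 25 × 2 × 4 = 2.00 × 10⁴.
892 mg/L / 2.00 × 10⁴ = 0.0446 mg/L = 44.6 μg/L.

44.6 μg/L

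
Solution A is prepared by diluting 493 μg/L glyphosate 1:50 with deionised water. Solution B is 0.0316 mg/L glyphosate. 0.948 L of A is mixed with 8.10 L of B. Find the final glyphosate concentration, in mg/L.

0.0293 mg/L

C_A = 493 μg/L / 50 = 9.86 μg/L.
C_B = 0.0316 mg/L = 31.6 μg/L.
C_mix = (C_A·V_A + C_B·V_B)/(V_A + V_B) = (9.86×0.948 + 31.6×8.10) / 9.048 = 29.3 μg/L = 0.0293 mg/L.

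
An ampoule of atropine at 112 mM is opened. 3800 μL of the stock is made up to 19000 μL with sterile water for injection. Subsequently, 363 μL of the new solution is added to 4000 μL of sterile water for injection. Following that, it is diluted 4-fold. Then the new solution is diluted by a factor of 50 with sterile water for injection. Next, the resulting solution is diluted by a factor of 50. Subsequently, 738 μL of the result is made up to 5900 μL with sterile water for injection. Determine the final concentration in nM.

Overall dilution factor = 5 × 12.02 × 4 × 50 × 50 × 7.995 = 4.80 × 10⁶.
112 mM / 4.80 × 10⁶ = 2.33 × 10⁻⁵ mM = 23.3 nM.

23.3 nM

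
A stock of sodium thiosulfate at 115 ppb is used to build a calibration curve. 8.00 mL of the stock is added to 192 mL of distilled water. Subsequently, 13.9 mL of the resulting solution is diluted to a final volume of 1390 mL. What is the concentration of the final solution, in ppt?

46.0 ppt

Overall dilution factor = 25 × 100 = 2500.
115 ppb / 2500 = 0.0460 ppb = 46.0 ppt.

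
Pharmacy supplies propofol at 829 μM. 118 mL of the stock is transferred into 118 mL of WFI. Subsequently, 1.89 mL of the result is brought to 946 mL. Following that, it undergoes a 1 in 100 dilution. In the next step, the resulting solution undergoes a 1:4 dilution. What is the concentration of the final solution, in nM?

Overall dilution factor = 2 × 500.5 × 100 × 4 = 4.00 × 10⁵.
829 μM / 4.00 × 10⁵ = 2.07 × 10⁻³ μM = 2.07 nM.

2.07 nM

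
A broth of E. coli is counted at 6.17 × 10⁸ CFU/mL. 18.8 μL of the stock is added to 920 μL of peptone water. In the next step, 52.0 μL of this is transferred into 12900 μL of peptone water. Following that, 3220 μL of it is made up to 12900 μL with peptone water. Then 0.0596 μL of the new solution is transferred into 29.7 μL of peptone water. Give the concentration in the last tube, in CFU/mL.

Overall dilution factor = 49.94 × 249.1 × 4.006 × 499.3 = 2.49 × 10⁷.
6.17 × 10⁸ CFU/mL / 2.49 × 10⁷ = 24.8 CFU/mL.

24.8 CFU/mL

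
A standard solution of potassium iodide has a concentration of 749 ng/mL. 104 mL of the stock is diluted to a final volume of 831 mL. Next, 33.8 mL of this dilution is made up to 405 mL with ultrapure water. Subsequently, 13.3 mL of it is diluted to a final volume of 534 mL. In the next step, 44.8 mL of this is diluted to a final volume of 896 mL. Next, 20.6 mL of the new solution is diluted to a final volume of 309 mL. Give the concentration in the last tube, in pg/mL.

Overall dilution factor = 7.990 × 11.98 × 40.15 × 20 × 15 = 1.15 × 10⁶.
749 ng/mL / 1.15 × 10⁶ = 6.49 × 10⁻⁴ ng/mL = 0.649 pg/mL.

0.649 pg/mL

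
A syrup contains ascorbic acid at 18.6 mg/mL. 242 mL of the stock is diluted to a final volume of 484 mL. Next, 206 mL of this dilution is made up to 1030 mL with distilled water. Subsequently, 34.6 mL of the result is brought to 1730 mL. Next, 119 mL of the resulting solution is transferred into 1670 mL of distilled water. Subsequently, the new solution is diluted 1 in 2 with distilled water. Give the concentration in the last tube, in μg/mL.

Overall dilution factor = 2 × 5 × 50 × 15.03 × 2 = 1.50 × 10⁴.
18.6 mg/mL / 1.50 × 10⁴ = 1.24 × 10⁻³ mg/mL = 1.24 μg/mL.

1.24 μg/mL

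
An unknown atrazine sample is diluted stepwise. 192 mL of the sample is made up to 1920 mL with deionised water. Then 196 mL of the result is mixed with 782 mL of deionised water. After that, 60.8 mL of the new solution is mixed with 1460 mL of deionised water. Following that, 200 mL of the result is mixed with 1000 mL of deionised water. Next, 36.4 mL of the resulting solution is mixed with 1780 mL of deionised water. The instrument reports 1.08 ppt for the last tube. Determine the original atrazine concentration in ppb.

404 ppb

Overall dilution factor = 10 × 4.990 × 25.01 × 6 × 49.90 = 3.74 × 10⁵.
Original = 1.08 ppt × 3.74 × 10⁵ = 4.04 × 10⁵ ppt = 404 ppb.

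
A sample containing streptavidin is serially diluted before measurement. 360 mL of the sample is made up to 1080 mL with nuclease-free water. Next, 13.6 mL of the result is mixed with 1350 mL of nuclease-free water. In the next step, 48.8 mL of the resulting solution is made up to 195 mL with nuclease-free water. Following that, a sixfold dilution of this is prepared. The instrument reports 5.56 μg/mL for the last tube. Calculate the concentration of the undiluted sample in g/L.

Overall dilution factor = 3 × 100.3 × 3.996 × 6 = 7212.
Original = 5.56 μg/mL × 7212 = 4.01 × 10⁴ μg/mL = 40.1 g/L.

40.1 g/L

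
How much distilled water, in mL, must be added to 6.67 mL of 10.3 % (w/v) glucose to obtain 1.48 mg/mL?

1.48 mg/mL = 0.148 % (w/v).
V₂ = C₁V₁/C₂ = 10.3 × 6.67 / 0.148 = 464 mL.
Diluent to add = V₂ − V₁ = 464 − 6.67 = 458 mL.

458 mL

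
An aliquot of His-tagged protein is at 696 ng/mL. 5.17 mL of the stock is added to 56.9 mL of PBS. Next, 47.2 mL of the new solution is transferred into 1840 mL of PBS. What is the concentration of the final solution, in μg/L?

1.45 μg/L

Overall dilution factor = 12.01 × 39.98 = 480.
696 ng/mL / 480 = 1.45 ng/mL = 1.45 μg/L.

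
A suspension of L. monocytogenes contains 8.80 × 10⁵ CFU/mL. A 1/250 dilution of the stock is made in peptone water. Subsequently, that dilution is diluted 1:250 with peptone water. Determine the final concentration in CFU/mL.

Overall dilution factor = 250 × 250 = 6.25 × 10⁴.
8.80 × 10⁵ CFU/mL / 6.25 × 10⁴ = 14.1 CFU/mL.

14.1 CFU/mL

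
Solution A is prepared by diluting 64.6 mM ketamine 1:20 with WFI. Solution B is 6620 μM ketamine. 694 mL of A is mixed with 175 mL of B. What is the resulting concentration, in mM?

3.91 mM

C_A = 64.6 mM / 20 = 3.23 mM.
C_B = 6620 μM = 6.62 mM.
C_mix = (C_A·V_A + C_B·V_B)/(V_A + V_B) = (3.23×694 + 6.62×175) / 869.0 = 3.91 mM.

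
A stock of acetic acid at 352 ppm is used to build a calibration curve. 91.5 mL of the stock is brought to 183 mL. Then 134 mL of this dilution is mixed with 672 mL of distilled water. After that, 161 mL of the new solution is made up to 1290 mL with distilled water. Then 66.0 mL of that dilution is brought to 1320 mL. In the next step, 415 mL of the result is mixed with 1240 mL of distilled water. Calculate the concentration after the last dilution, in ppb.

Overall dilution factor = 2 × 6.015 × 8.012 × 20 × 3.988 = 7688.
352 ppm / 7688 = 0.0458 ppm = 45.8 ppb.

45.8 ppb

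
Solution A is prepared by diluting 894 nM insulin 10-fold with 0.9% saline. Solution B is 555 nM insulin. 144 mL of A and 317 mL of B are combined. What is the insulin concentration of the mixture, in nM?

C_A = 894 nM / 10 = 89.4 nM.
C_mix = (C_A·V_A + C_B·V_B)/(V_A + V_B) = (89.4×144 + 555×317) / 461.0 = 410 nM.

410 nM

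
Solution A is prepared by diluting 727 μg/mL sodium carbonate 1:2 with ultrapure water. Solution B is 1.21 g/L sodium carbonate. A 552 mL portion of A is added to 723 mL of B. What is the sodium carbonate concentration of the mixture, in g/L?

0.844 g/L

C_A = 727 μg/mL / 2 = 364 μg/mL.
C_B = 1.21 g/L = 1210 μg/mL.
C_mix = (C_A·V_A + C_B·V_B)/(V_A + V_B) = (364×552 + 1210×723) / 1275 = 844 μg/mL = 0.844 g/L.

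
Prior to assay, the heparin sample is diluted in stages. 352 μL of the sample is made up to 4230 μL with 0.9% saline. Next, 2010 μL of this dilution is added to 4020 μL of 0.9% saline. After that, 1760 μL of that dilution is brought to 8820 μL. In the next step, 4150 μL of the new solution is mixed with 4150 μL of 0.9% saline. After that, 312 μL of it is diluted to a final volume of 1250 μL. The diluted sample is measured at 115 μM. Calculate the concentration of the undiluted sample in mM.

Overall dilution factor = 12.02 × 3 × 5.011 × 2 × 4.006 = 1448.
Original = 115 μM × 1448 = 1.66 × 10⁵ μM = 166 mM.

166 mM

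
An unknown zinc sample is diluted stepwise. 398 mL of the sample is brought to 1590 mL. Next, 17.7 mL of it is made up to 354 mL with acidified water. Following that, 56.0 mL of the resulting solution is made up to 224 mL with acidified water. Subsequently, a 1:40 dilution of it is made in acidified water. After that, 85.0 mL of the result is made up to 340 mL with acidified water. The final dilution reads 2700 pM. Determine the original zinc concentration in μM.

Overall dilution factor = 3.995 × 20 × 4 × 40 × 4 = 5.11 × 10⁴.
Original = 2700 pM × 5.11 × 10⁴ = 1.38 × 10⁸ pM = 138 μM.

138 μM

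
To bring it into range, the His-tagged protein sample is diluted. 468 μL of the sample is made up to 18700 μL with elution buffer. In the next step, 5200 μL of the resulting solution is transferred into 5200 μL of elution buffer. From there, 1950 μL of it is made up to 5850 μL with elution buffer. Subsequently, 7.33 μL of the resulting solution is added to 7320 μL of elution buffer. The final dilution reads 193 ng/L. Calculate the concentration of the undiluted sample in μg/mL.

46.3 μg/mL

Overall dilution factor = 39.96 × 2 × 3 × 999.6 = 2.40 × 10⁵.
Original = 193 ng/L × 2.40 × 10⁵ = 4.63 × 10⁷ ng/L = 46.3 μg/mL.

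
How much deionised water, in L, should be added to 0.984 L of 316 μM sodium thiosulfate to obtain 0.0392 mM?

0.0392 mM = 39.2 μM.
V₂ = C₁V₁/C₂ = 316 × 0.984 / 39.2 = 7.93 L.
Diluent to add = V₂ − V₁ = 7.93 − 0.984 = 6.95 L.

6.95 L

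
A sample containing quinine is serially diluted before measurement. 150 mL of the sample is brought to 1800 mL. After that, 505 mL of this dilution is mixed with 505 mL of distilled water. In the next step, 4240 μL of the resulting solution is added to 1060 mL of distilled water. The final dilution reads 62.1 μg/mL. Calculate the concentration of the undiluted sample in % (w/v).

Overall dilution factor = 12 × 2 × 251 = 6024.
Original = 62.1 μg/mL × 6024 = 3.74 × 10⁵ μg/mL = 37.4 % (w/v).

37.4 % (w/v)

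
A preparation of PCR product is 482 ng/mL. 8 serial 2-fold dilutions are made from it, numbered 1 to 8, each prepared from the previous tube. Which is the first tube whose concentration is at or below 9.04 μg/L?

Tube n has concentration 482 ng/mL / 2ⁿ.
Need 2ⁿ ≥ 482 ng/mL / 9.04 μg/L = 53.3, so n ≥ 5.74.
First such tube: n = 6.

tube 6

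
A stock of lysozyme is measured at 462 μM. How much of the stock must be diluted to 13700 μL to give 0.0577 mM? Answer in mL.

1.71 mL

0.0577 mM = 57.7 μM.
V₁ = C₂V₂/C₁ = 57.7 × 13700 / 462 = 1711 μL = 1.71 mL.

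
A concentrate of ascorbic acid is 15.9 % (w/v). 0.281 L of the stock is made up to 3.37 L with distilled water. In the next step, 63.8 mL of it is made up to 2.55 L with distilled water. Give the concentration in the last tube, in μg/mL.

332 μg/mL

Overall dilution factor = 11.99 × 39.97 = 479.
15.9 % (w/v) / 479 = 0.0332 % (w/v) = 332 μg/mL.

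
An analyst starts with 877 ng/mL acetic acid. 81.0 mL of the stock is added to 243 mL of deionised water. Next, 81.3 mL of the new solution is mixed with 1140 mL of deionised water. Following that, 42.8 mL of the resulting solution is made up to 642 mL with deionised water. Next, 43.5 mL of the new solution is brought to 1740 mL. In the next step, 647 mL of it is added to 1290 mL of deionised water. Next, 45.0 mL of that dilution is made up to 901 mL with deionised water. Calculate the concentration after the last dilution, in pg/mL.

Overall dilution factor = 4 × 15.02 × 15 × 40 × 2.994 × 20.02 = 2.16 × 10⁶.
877 ng/mL / 2.16 × 10⁶ = 4.06 × 10⁻⁴ ng/mL = 0.406 pg/mL.

0.406 pg/mL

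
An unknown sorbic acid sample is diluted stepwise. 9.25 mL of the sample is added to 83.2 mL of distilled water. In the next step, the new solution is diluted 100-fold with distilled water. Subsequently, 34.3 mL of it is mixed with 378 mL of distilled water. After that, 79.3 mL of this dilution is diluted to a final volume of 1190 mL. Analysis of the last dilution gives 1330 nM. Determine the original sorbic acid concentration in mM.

240 mM

Overall dilution factor = 9.995 × 100 × 12.02 × 15.01 = 1.80 × 10⁵.
Original = 1330 nM × 1.80 × 10⁵ = 2.40 × 10⁸ nM = 240 mM.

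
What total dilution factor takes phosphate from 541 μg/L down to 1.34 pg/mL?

Factor = C₀/C_target = 541 μg/L / 1.34 pg/mL = 4.04 × 10⁵.

4.04 × 10⁵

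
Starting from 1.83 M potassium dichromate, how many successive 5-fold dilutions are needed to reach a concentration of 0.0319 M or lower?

3

Need 5ⁿ ≥ 57.4, so n ≥ log(57.4)/log(5) = 2.52.
Minimum whole steps: n = 3.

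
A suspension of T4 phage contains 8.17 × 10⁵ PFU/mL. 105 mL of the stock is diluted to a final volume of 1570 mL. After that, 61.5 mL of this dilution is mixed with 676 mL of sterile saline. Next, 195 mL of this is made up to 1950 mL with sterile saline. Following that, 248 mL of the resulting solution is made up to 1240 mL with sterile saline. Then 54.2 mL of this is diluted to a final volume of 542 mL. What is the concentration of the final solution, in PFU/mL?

9.11 PFU/mL

Overall dilution factor = 14.95 × 11.99 × 10 × 5 × 10 = 8.97 × 10⁴.
8.17 × 10⁵ PFU/mL / 8.97 × 10⁴ = 9.11 PFU/mL.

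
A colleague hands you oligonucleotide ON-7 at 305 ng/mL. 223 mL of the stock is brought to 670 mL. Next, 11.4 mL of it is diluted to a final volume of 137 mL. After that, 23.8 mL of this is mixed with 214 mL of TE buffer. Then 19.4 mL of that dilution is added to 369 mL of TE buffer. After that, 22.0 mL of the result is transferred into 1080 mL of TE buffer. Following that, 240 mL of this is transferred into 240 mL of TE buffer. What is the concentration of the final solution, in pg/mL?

0.422 pg/mL

Overall dilution factor = 3.004 × 12.02 × 9.992 × 20.02 × 50.09 × 2 = 7.24 × 10⁵.
305 ng/mL / 7.24 × 10⁵ = 4.22 × 10⁻⁴ ng/mL = 0.422 pg/mL.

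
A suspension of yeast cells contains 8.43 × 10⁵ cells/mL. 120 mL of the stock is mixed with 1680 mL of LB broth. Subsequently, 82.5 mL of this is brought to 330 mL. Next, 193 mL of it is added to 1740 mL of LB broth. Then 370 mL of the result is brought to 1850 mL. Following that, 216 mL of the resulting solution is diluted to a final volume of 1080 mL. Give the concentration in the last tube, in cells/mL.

Overall dilution factor = 15 × 4 × 10.02 × 5 × 5 = 1.50 × 10⁴.
8.43 × 10⁵ cells/mL / 1.50 × 10⁴ = 56.1 cells/mL.

56.1 cells/mL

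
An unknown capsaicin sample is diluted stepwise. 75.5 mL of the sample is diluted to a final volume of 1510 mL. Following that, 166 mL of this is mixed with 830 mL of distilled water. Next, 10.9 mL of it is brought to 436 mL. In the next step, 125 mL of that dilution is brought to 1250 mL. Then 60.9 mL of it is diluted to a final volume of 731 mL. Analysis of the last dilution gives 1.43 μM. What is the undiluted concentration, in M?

0.824 M

Overall dilution factor = 20 × 6 × 40 × 10 × 12.00 = 5.76 × 10⁵.
Original = 1.43 μM × 5.76 × 10⁵ = 8.24 × 10⁵ μM = 0.824 M.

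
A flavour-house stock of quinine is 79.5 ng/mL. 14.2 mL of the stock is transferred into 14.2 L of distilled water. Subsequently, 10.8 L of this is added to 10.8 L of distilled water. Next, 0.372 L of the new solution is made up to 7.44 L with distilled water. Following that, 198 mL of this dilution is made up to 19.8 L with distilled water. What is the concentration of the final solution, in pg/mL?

0.0199 pg/mL

Overall dilution factor = 1001 × 2 × 20 × 100 = 4.00 × 10⁶.
79.5 ng/mL / 4.00 × 10⁶ = 1.99 × 10⁻⁵ ng/mL = 0.0199 pg/mL.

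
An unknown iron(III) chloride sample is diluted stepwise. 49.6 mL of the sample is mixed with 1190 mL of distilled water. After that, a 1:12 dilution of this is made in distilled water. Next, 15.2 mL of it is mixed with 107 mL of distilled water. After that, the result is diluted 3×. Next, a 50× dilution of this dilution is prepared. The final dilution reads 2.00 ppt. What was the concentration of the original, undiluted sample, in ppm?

Overall dilution factor = 24.99 × 12 × 8.039 × 3 × 50 = 3.62 × 10⁵.
Original = 2.00 ppt × 3.62 × 10⁵ = 7.23 × 10⁵ ppt = 0.723 ppm.

0.723 ppm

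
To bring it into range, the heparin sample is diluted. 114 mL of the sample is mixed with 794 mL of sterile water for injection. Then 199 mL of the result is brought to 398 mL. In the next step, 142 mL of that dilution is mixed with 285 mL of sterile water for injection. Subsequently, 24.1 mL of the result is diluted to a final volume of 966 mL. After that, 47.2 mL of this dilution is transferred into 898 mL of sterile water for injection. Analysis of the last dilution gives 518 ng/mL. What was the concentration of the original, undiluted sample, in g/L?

Overall dilution factor = 7.965 × 2 × 3.007 × 40.08 × 20.03 = 3.84 × 10⁴.
Original = 518 ng/mL × 3.84 × 10⁴ = 1.99 × 10⁷ ng/mL = 19.9 g/L.

19.9 g/L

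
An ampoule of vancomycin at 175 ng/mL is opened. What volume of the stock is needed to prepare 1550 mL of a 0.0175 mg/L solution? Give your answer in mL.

155 mL

0.0175 mg/L = 17.5 ng/mL.
V₁ = C₂V₂/C₁ = 17.5 × 1550 / 175 = 155 mL.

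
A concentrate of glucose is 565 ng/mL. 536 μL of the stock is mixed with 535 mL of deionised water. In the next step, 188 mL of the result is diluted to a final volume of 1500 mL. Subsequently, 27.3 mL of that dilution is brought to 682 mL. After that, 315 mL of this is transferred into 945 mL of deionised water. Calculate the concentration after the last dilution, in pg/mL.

Overall dilution factor = 999.1 × 7.979 × 24.98 × 4 = 7.97 × 10⁵.
565 ng/mL / 7.97 × 10⁵ = 7.09 × 10⁻⁴ ng/mL = 0.709 pg/mL.

0.709 pg/mL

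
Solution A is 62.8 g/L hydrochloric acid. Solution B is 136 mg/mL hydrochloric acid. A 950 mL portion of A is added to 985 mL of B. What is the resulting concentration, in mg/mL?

100 mg/mL

C_B = 136 mg/mL = 136 g/L.
C_mix = (C_A·V_A + C_B·V_B)/(V_A + V_B) = (62.8×950 + 136×985) / 1935 = 100 g/L = 100 mg/mL.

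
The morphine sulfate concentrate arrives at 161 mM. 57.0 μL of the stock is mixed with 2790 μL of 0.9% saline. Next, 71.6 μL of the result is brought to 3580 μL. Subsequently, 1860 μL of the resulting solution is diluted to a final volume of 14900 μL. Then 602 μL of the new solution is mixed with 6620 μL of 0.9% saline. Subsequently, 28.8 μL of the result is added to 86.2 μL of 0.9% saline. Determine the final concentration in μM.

Overall dilution factor = 49.95 × 50 × 8.011 × 12.00 × 3.993 = 9.58 × 10⁵.
161 mM / 9.58 × 10⁵ = 1.68 × 10⁻⁴ mM = 0.168 μM.

0.168 μM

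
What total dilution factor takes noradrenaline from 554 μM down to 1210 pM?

Factor = C₀/C_target = 554 μM / 1210 pM = 4.58 × 10⁵.

4.58 × 10⁵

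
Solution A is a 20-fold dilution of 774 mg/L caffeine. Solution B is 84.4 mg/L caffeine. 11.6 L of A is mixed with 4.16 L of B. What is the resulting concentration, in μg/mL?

50.8 μg/mL

C_A = 774 mg/L / 20 = 38.7 mg/L.
C_mix = (C_A·V_A + C_B·V_B)/(V_A + V_B) = (38.7×11.6 + 84.4×4.16) / 15.76 = 50.8 mg/L = 50.8 μg/mL.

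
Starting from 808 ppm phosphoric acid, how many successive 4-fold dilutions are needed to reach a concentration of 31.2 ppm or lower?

3

Need 4ⁿ ≥ 25.9, so n ≥ log(25.9)/log(4) = 2.35.
Minimum whole steps: n = 3.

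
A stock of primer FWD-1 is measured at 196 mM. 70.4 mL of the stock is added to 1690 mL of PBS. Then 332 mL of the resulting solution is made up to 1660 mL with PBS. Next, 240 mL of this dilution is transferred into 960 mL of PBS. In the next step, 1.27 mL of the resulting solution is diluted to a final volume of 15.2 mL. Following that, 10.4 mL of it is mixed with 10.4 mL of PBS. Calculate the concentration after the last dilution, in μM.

13.1 μM

Overall dilution factor = 25.01 × 5 × 5 × 11.97 × 2 = 1.50 × 10⁴.
196 mM / 1.50 × 10⁴ = 0.0131 mM = 13.1 μM.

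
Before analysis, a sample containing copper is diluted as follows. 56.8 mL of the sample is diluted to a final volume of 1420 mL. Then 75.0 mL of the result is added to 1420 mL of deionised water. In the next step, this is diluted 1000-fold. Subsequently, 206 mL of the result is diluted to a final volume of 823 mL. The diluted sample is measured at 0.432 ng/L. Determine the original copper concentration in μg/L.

860 μg/L

Overall dilution factor = 25 × 19.93 × 1000 × 3.995 = 1.99 × 10⁶.
Original = 0.432 ng/L × 1.99 × 10⁶ = 8.60 × 10⁵ ng/L = 860 μg/L.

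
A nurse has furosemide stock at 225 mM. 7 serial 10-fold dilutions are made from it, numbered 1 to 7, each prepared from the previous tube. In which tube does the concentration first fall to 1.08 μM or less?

Tube n has concentration 225 mM / 10ⁿ.
Need 10ⁿ ≥ 225 mM / 1.08 μM = 2.08 × 10⁵, so n ≥ 5.32.
First such tube: n = 6.

tube 6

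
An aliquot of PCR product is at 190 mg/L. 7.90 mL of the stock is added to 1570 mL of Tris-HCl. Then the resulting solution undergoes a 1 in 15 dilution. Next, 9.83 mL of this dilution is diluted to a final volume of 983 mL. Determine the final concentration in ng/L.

Overall dilution factor = 199.7 × 15 × 100 = 3.00 × 10⁵.
190 mg/L / 3.00 × 10⁵ = 6.34 × 10⁻⁴ mg/L = 634 ng/L.

634 ng/L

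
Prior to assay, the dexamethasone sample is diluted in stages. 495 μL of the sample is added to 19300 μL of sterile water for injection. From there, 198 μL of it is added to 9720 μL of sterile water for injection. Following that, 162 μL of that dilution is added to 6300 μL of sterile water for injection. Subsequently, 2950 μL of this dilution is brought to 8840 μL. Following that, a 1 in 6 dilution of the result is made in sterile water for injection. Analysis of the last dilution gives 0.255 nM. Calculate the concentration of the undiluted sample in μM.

366 μM

Overall dilution factor = 39.99 × 50.09 × 39.89 × 2.997 × 6 = 1.44 × 10⁶.
Original = 0.255 nM × 1.44 × 10⁶ = 3.66 × 10⁵ nM = 366 μM.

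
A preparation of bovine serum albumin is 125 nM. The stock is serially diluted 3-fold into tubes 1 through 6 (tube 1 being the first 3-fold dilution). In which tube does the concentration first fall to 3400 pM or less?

tube 4

Tube n has concentration 125 nM / 3ⁿ.
Need 3ⁿ ≥ 125 nM / 3400 pM = 36.8, so n ≥ 3.28.
First such tube: n = 4.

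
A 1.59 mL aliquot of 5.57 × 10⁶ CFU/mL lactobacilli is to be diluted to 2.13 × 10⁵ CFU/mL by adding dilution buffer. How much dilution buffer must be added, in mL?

40.0 mL

V₂ = C₁V₁/C₂ = 5.57 × 10⁶ × 1.59 / 2.13 × 10⁵ = 41.6 mL.
Diluent to add = V₂ − V₁ = 41.6 − 1.59 = 40.0 mL.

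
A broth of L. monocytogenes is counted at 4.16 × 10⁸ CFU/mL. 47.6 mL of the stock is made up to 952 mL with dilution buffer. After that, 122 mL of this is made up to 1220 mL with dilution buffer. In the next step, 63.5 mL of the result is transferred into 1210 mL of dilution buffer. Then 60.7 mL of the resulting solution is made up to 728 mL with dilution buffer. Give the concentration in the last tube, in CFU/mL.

Overall dilution factor = 20 × 10 × 20.06 × 11.99 = 4.81 × 10⁴.
4.16 × 10⁸ CFU/mL / 4.81 × 10⁴ = 8650 CFU/mL.

8650 CFU/mL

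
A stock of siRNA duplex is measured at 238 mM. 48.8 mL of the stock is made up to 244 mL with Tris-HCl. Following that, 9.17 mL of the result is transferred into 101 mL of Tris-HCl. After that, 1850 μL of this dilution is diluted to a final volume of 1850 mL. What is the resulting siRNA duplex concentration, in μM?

Overall dilution factor = 5 × 12.01 × 1000 = 6.01 × 10⁴.
238 mM / 6.01 × 10⁴ = 3.96 × 10⁻³ mM = 3.96 μM.

3.96 μM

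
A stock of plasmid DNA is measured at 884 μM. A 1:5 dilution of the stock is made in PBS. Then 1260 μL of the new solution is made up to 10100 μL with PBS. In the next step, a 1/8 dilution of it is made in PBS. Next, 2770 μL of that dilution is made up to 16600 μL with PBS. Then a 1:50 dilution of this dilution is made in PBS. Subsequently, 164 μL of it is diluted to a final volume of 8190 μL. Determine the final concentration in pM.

Overall dilution factor = 5 × 8.016 × 8 × 5.993 × 50 × 49.94 = 4.80 × 10⁶.
884 μM / 4.80 × 10⁶ = 1.84 × 10⁻⁴ μM = 184 pM.

184 pM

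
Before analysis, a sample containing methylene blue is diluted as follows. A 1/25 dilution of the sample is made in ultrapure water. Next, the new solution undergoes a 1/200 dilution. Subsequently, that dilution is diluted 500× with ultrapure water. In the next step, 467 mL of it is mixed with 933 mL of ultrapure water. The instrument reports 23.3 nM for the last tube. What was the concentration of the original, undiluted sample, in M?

0.175 M

Overall dilution factor = 25 × 200 × 500 × 2.998 = 7.49 × 10⁶.
Original = 23.3 nM × 7.49 × 10⁶ = 1.75 × 10⁸ nM = 0.175 M.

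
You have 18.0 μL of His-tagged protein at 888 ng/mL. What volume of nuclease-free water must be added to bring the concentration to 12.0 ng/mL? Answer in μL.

V₂ = C₁V₁/C₂ = 888 × 18.0 / 12.0 = 1332 μL.
Diluent to add = V₂ − V₁ = 1332 − 18.0 = 1310 μL.

1310 μL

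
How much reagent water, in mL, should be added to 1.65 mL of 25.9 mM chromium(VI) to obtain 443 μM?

443 μM = 0.443 mM.
V₂ = C₁V₁/C₂ = 25.9 × 1.65 / 0.443 = 96.5 mL.
Diluent to add = V₂ − V₁ = 96.5 − 1.65 = 94.8 mL.

94.8 mL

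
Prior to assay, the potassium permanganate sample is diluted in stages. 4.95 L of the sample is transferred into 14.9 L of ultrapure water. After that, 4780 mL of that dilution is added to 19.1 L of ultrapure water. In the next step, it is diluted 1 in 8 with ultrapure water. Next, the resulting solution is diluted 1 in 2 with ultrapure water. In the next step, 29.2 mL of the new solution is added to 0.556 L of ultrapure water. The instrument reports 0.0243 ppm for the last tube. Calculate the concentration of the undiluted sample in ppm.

156 ppm

Overall dilution factor = 4.010 × 4.996 × 8 × 2 × 20.04 = 6424.
Original = 0.0243 ppm × 6424 = 156 ppm.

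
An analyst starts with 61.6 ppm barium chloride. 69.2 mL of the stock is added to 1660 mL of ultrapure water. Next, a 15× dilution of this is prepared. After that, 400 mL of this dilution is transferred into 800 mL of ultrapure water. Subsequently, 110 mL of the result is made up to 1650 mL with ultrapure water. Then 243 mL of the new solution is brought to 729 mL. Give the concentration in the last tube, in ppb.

Overall dilution factor = 24.99 × 15 × 3 × 15 × 3 = 5.06 × 10⁴.
61.6 ppm / 5.06 × 10⁴ = 1.22 × 10⁻³ ppm = 1.22 ppb.

1.22 ppb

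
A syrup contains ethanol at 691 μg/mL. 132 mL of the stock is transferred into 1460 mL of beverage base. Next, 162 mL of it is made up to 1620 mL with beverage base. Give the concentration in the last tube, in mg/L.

Overall dilution factor = 12.06 × 10 = 121.
691 μg/mL / 121 = 5.73 μg/mL = 5.73 mg/L.

5.73 mg/L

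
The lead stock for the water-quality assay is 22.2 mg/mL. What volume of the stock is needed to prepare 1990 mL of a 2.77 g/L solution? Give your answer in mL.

248 mL

2.77 g/L = 2.77 mg/mL.
V₁ = C₂V₂/C₁ = 2.77 × 1990 / 22.2 = 248 mL.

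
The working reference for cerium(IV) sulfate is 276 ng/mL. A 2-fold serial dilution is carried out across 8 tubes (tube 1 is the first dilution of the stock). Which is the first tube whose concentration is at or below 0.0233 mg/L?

Tube n has concentration 276 ng/mL / 2ⁿ.
Need 2ⁿ ≥ 276 ng/mL / 0.0233 mg/L = 11.8, so n ≥ 3.57.
First such tube: n = 4.

tube 4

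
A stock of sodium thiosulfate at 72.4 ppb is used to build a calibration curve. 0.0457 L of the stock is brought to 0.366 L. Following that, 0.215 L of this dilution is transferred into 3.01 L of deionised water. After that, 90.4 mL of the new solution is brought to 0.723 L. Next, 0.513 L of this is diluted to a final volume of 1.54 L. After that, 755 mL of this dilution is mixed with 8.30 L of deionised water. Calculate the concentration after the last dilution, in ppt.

Overall dilution factor = 8.009 × 15 × 7.998 × 3.002 × 11.99 = 3.46 × 10⁴.
72.4 ppb / 3.46 × 10⁴ = 2.09 × 10⁻³ ppb = 2.09 ppt.

2.09 ppt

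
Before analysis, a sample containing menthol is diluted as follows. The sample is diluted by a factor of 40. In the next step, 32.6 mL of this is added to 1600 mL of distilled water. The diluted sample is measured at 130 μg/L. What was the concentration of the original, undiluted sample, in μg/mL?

Overall dilution factor = 40 × 50.08 = 2003.
Original = 130 μg/L × 2003 = 2.60 × 10⁵ μg/L = 260 μg/mL.

260 μg/mL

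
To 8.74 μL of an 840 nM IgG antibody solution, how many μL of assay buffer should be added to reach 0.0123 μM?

588 μL

0.0123 μM = 12.3 nM.
V₂ = C₁V₁/C₂ = 840 × 8.74 / 12.3 = 597 μL.
Diluent to add = V₂ − V₁ = 597 − 8.74 = 588 μL.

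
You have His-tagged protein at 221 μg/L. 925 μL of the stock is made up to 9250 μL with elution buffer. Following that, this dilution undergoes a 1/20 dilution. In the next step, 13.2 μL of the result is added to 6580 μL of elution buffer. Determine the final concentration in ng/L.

Overall dilution factor = 10 × 20 × 499.5 = 9.99 × 10⁴.
221 μg/L / 9.99 × 10⁴ = 2.21 × 10⁻³ μg/L = 2.21 ng/L.

2.21 ng/L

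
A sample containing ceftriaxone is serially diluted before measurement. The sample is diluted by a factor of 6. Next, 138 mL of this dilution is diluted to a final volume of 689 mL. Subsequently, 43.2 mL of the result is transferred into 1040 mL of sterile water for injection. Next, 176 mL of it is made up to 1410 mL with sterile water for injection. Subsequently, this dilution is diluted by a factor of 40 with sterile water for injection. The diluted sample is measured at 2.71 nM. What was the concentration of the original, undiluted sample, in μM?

Overall dilution factor = 6 × 4.993 × 25.07 × 8.011 × 40 = 2.41 × 10⁵.
Original = 2.71 nM × 2.41 × 10⁵ = 6.52 × 10⁵ nM = 652 μM.

652 μM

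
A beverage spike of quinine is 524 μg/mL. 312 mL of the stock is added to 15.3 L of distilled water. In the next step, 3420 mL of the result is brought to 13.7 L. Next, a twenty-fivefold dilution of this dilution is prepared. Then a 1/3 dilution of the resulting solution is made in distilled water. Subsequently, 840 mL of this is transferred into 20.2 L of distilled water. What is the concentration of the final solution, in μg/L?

Overall dilution factor = 50.04 × 4.006 × 25 × 3 × 25.05 = 3.77 × 10⁵.
524 μg/mL / 3.77 × 10⁵ = 1.39 × 10⁻³ μg/mL = 1.39 μg/L.

1.39 μg/L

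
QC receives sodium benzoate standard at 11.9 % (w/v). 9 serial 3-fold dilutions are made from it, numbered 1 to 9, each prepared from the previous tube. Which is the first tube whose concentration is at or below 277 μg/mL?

Tube n has concentration 11.9 % (w/v) / 3ⁿ.
Need 3ⁿ ≥ 11.9 % (w/v) / 277 μg/mL = 430, so n ≥ 5.52.
First such tube: n = 6.

tube 6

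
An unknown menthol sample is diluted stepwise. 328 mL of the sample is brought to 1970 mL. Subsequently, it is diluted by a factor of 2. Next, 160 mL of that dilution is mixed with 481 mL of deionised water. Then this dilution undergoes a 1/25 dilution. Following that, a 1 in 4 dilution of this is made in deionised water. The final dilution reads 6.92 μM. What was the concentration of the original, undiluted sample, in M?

Overall dilution factor = 6.006 × 2 × 4.006 × 25 × 4 = 4812.
Original = 6.92 μM × 4812 = 3.33 × 10⁴ μM = 0.0333 M.

0.0333 M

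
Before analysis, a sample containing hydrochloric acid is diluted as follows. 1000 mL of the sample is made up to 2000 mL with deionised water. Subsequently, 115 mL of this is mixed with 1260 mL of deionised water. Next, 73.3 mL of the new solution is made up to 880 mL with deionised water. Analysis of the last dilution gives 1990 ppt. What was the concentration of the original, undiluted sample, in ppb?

Overall dilution factor = 2 × 11.96 × 12.01 = 287.
Original = 1990 ppt × 287 = 5.71 × 10⁵ ppt = 571 ppb.

571 ppb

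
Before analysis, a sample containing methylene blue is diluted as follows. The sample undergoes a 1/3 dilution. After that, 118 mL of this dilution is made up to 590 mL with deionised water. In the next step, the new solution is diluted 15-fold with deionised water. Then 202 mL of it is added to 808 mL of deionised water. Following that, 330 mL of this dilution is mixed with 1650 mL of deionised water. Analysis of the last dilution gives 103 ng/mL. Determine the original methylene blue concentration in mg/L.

Overall dilution factor = 3 × 5 × 15 × 5 × 6 = 6750.
Original = 103 ng/mL × 6750 = 6.95 × 10⁵ ng/mL = 695 mg/L.

695 mg/L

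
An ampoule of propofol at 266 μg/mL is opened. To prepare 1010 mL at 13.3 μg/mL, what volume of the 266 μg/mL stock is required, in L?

0.0505 L

V₁ = C₂V₂/C₁ = 13.3 × 1010 / 266 = 50.5 mL = 0.0505 L.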